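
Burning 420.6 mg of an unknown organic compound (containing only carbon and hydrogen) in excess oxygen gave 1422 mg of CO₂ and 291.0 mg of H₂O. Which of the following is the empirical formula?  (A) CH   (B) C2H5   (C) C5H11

(A) CH

mol C = 1.422 g CO₂ ÷ 44.009 g/mol = 0.032312 mol
mol H = 2 × 0.2910 g H₂O ÷ 18.015 g/mol = 0.032306 mol
Divide by the smallest (0.032306 mol): C 1.000, H 1.000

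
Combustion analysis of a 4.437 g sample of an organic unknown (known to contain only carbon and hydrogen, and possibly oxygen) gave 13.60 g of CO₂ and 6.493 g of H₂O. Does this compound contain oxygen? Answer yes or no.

no

mol C = 13.60 g CO₂ ÷ 44.009 g/mol = 0.30903 mol
mol H = 2 × 6.493 g H₂O ÷ 18.015 g/mol = 0.72084 mol
C and H together account for 4.4383 g — essentially the entire 4.437 g sample — so the compound contains no oxygen.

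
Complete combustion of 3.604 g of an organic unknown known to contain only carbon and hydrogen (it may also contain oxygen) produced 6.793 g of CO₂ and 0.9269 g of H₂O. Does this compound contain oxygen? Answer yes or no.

yes

mol C = 6.793 g CO₂ ÷ 44.009 g/mol = 0.15435 mol
mol H = 2 × 0.9269 g H₂O ÷ 18.015 g/mol = 0.10290 mol
C and H account for only 1.9577 g of the 3.604 g sample; the remaining 1.6463 g must be oxygen.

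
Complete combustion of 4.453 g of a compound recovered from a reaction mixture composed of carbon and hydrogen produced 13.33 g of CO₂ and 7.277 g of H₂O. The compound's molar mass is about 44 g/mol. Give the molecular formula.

mol C = 13.33 g CO₂ ÷ 44.009 g/mol = 0.30289 mol
mol H = 2 × 7.277 g H₂O ÷ 18.015 g/mol = 0.80788 mol
Divide by the smallest (0.30289 mol): C 1.000, H 2.667
Multiplying each by 3 gives whole numbers: C 3.00, H 8.00
Empirical formula: C3H8
Empirical-formula mass = 44.10 g/mol; 44 ÷ 44.10 ≈ 1, so the molecular formula is C3H8.

C3H8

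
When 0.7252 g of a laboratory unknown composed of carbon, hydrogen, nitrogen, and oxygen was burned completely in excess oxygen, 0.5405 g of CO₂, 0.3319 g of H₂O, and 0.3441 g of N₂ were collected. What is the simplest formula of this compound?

mol C = 0.5405 g CO₂ ÷ 44.009 g/mol = 0.012282 mol
mol H = 2 × 0.3319 g H₂O ÷ 18.015 g/mol = 0.036847 mol
mol N = 2 × 0.3441 g N₂ ÷ 28.014 g/mol = 0.024566 mol
mass O = 0.7252 − (0.14751 + 0.037142 + 0.34410) = 0.19644 g → mol O = 0.19644 ÷ 15.999 = 0.012279 mol
Divide by the smallest (0.012279 mol): C 1.000, H 3.001, N 2.001, O 1.000

CH3N2O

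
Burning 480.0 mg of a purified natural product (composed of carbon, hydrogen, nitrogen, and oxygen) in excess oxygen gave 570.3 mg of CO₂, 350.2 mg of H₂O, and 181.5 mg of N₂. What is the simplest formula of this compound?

C2H6N2O

mol C = 0.5703 g CO₂ ÷ 44.009 g/mol = 0.012959 mol
mol H = 2 × 0.3502 g H₂O ÷ 18.015 g/mol = 0.038879 mol
mol N = 2 × 0.1815 g N₂ ÷ 28.014 g/mol = 0.012958 mol
mass O = 0.4800 − (0.15565 + 0.039190 + 0.18150) = 0.10366 g → mol O = 0.10366 ÷ 15.999 = 0.0064794 mol
Divide by the smallest (0.0064794 mol): C 2.000, H 6.000, N 2.000, O 1.000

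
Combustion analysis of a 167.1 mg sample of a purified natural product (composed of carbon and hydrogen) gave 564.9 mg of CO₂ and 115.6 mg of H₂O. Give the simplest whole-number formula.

mol C = 0.5649 g CO₂ ÷ 44.009 g/mol = 0.012836 mol
mol H = 2 × 0.1156 g H₂O ÷ 18.015 g/mol = 0.012834 mol
Divide by the smallest (0.012834 mol): C 1.000, H 1.000

CH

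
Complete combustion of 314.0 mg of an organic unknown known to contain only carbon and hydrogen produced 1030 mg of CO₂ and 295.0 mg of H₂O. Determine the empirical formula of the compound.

C5H7

mol C = 1.030 g CO₂ ÷ 44.009 g/mol = 0.023404 mol
mol H = 2 × 0.2950 g H₂O ÷ 18.015 g/mol = 0.032750 mol
Divide by the smallest (0.023404 mol): C 1.000, H 1.399
Multiplying each by 5 gives whole numbers: C 5.00, H 7.00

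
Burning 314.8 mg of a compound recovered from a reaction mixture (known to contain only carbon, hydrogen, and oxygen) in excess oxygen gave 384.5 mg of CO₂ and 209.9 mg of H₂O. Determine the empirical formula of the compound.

mol C = 0.3845 g CO₂ ÷ 44.009 g/mol = 0.0087368 mol
mol H = 2 × 0.2099 g H₂O ÷ 18.015 g/mol = 0.023303 mol
mass O = 0.3148 − (0.10494 + 0.023489) = 0.18637 g → mol O = 0.18637 ÷ 15.999 = 0.011649 mol
Divide by the smallest (0.0087368 mol): C 1.000, H 2.667, O 1.333
Multiplying each by 3 gives whole numbers: C 3.00, H 8.00, O 4.00

C3H8O4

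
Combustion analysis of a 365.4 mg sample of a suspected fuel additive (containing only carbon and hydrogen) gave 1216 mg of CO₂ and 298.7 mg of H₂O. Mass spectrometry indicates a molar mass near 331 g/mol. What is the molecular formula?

mol C = 1.216 g CO₂ ÷ 44.009 g/mol = 0.027631 mol
mol H = 2 × 0.2987 g H₂O ÷ 18.015 g/mol = 0.033161 mol
Divide by the smallest (0.027631 mol): C 1.000, H 1.200
Multiplying each by 5 gives whole numbers: C 5.00, H 6.00
Empirical formula: C5H6
Empirical-formula mass = 66.10 g/mol; 331 ÷ 66.10 ≈ 5, so the molecular formula is C25H30.

C25H30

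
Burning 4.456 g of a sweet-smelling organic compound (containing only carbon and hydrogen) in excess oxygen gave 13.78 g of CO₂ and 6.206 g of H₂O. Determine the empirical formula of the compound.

mol C = 13.78 g CO₂ ÷ 44.009 g/mol = 0.31312 mol
mol H = 2 × 6.206 g H₂O ÷ 18.015 g/mol = 0.68898 mol
Divide by the smallest (0.31312 mol): C 1.000, H 2.200
Multiplying each by 5 gives whole numbers: C 5.00, H 11.00

C5H11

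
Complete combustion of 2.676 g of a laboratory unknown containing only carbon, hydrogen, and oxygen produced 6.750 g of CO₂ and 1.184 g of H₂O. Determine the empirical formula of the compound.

C7H6O2

mol C = 6.750 g CO₂ ÷ 44.009 g/mol = 0.15338 mol
mol H = 2 × 1.184 g H₂O ÷ 18.015 g/mol = 0.13145 mol
mass O = 2.676 − (1.8422 + 0.13250) = 0.70128 g → mol O = 0.70128 ÷ 15.999 = 0.043833 mol
Divide by the smallest (0.043833 mol): C 3.499, H 2.999, O 1.000
Multiplying each by 2 gives whole numbers: C 7.00, H 6.00, O 2.00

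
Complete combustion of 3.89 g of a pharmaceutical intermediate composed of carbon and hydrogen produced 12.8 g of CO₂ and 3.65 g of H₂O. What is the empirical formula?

C5H7

mol C = 12.8 g CO₂ ÷ 44.009 g/mol = 0.2908 mol
mol H = 2 × 3.65 g H₂O ÷ 18.015 g/mol = 0.4052 mol
Divide by the smallest (0.2908 mol): C 1.000, H 1.393
Multiplying each by 5 gives whole numbers: C 5.00, H 6.97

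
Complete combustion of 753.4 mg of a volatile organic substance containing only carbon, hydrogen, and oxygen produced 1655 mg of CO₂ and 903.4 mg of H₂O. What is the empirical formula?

mol C = 1.655 g CO₂ ÷ 44.009 g/mol = 0.037606 mol
mol H = 2 × 0.9034 g H₂O ÷ 18.015 g/mol = 0.10029 mol
mass O = 0.7534 − (0.45168 + 0.10110) = 0.20062 g → mol O = 0.20062 ÷ 15.999 = 0.012539 mol
Divide by the smallest (0.012539 mol): C 2.999, H 7.998, O 1.000

C3H8O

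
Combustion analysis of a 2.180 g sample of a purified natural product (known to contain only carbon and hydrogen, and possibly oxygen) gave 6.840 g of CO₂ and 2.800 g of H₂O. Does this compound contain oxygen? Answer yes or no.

no

mol C = 6.840 g CO₂ ÷ 44.009 g/mol = 0.15542 mol
mol H = 2 × 2.800 g H₂O ÷ 18.015 g/mol = 0.31085 mol
C and H together account for 2.1801 g — essentially the entire 2.180 g sample — so the compound contains no oxygen.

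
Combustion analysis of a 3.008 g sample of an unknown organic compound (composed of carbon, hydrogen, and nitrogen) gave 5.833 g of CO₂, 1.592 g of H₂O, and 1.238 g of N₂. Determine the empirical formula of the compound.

C3H4N2

mol C = 5.833 g CO₂ ÷ 44.009 g/mol = 0.13254 mol
mol H = 2 × 1.592 g H₂O ÷ 18.015 g/mol = 0.17674 mol
mol N = 2 × 1.238 g N₂ ÷ 28.014 g/mol = 0.088384 mol
Divide by the smallest (0.088384 mol): C 1.500, H 2.000, N 1.000
Multiplying each by 2 gives whole numbers: C 3.00, H 4.00, N 2.00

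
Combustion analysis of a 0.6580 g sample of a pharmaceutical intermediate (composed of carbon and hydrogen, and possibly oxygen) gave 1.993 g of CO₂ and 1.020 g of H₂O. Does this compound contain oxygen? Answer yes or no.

mol C = 1.993 g CO₂ ÷ 44.009 g/mol = 0.045286 mol
mol H = 2 × 1.020 g H₂O ÷ 18.015 g/mol = 0.11324 mol
C and H together account for 0.65808 g — essentially the entire 0.6580 g sample — so the compound contains no oxygen.

no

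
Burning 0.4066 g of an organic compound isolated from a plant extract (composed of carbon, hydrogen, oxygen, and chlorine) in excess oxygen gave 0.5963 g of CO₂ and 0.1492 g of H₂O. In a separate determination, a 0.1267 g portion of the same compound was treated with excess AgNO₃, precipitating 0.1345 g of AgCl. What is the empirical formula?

mol C = 0.5963 g CO₂ ÷ 44.009 g/mol = 0.013550 mol
mol H = 2 × 0.1492 g H₂O ÷ 18.015 g/mol = 0.016564 mol
From the AgCl data: mol Cl per gram of compound = (0.1345 ÷ 143.318) ÷ 0.1267 = 0.0074070 mol/g, so in the 0.4066 g combustion sample mol Cl = 0.0030117 mol
mass O = 0.4066 − (0.16274 + 0.016696 + 0.10676) = 0.12040 g → mol O = 0.12040 ÷ 15.999 = 0.0075252 mol
Divide by the smallest (0.0030117 mol): C 4.499, H 5.500, Cl 1.000, O 2.499
Multiplying each by 2 gives whole numbers: C 9.00, H 11.00, Cl 2.00, O 5.00

C9H11Cl2O5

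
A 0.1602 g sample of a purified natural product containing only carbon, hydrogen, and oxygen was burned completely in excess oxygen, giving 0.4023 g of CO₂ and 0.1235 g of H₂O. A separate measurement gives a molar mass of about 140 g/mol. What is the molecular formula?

mol C = 0.4023 g CO₂ ÷ 44.009 g/mol = 0.0091413 mol
mol H = 2 × 0.1235 g H₂O ÷ 18.015 g/mol = 0.013711 mol
mass O = 0.1602 − (0.10980 + 0.013820) = 0.036583 g → mol O = 0.036583 ÷ 15.999 = 0.0022866 mol
Divide by the smallest (0.0022866 mol): C 3.998, H 5.996, O 1.000
Empirical formula: C4H6O
Empirical-formula mass = 70.09 g/mol; 140 ÷ 70.09 ≈ 2, so the molecular formula is C8H12O2.

C8H12O2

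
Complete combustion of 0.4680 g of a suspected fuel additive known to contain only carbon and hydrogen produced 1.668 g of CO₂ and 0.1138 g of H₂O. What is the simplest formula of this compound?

C3H

mol C = 1.668 g CO₂ ÷ 44.009 g/mol = 0.037901 mol
mol H = 2 × 0.1138 g H₂O ÷ 18.015 g/mol = 0.012634 mol
Divide by the smallest (0.012634 mol): C 3.000, H 1.000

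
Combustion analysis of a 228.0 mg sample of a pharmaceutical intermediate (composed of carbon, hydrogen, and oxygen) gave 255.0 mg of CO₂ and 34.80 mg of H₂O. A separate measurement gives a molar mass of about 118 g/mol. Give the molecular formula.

C3H2O5

mol C = 0.2550 g CO₂ ÷ 44.009 g/mol = 0.0057943 mol
mol H = 2 × 0.03480 g H₂O ÷ 18.015 g/mol = 0.0038634 mol
mass O = 0.2280 − (0.069595 + 0.0038944) = 0.15451 g → mol O = 0.15451 ÷ 15.999 = 0.0096575 mol
Divide by the smallest (0.0038634 mol): C 1.500, H 1.000, O 2.500
Multiplying each by 2 gives whole numbers: C 3.00, H 2.00, O 5.00
Empirical formula: C3H2O5
Empirical-formula mass = 118.04 g/mol; 118 ÷ 118.04 ≈ 1, so the molecular formula is C3H2O5.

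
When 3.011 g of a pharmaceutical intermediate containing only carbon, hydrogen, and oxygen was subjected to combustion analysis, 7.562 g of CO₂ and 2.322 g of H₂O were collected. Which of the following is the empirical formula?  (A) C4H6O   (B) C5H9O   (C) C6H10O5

(A) C4H6O

mol C = 7.562 g CO₂ ÷ 44.009 g/mol = 0.17183 mol
mol H = 2 × 2.322 g H₂O ÷ 18.015 g/mol = 0.25779 mol
mass O = 3.011 − (2.0638 + 0.25985) = 0.68732 g → mol O = 0.68732 ÷ 15.999 = 0.042960 mol
Divide by the smallest (0.042960 mol): C 4.000, H 6.001, O 1.000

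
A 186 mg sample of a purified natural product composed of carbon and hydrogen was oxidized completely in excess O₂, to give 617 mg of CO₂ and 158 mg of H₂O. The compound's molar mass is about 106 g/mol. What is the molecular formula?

C8H10

mol C = 0.617 g CO₂ ÷ 44.009 g/mol = 0.01402 mol
mol H = 2 × 0.158 g H₂O ÷ 18.015 g/mol = 0.01754 mol
Divide by the smallest (0.01402 mol): C 1.000, H 1.251
Multiplying each by 4 gives whole numbers: C 4.00, H 5.00
Empirical formula: C4H5
Empirical-formula mass = 53.08 g/mol; 106 ÷ 53.08 ≈ 2, so the molecular formula is C8H10.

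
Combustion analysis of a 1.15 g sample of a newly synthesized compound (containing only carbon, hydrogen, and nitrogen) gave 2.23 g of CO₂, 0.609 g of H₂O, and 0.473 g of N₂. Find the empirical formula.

mol C = 2.23 g CO₂ ÷ 44.009 g/mol = 0.05067 mol
mol H = 2 × 0.609 g H₂O ÷ 18.015 g/mol = 0.06761 mol
mol N = 2 × 0.473 g N₂ ÷ 28.014 g/mol = 0.03377 mol
Divide by the smallest (0.03377 mol): C 1.501, H 2.002, N 1.000
Multiplying each by 2 gives whole numbers: C 3.00, H 4.00, N 2.00

C3H4N2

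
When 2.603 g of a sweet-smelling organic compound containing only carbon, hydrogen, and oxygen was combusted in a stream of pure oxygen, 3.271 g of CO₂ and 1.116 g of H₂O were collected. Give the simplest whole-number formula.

C3H5O4

mol C = 3.271 g CO₂ ÷ 44.009 g/mol = 0.074326 mol
mol H = 2 × 1.116 g H₂O ÷ 18.015 g/mol = 0.12390 mol
mass O = 2.603 − (0.89273 + 0.12489) = 1.5854 g → mol O = 1.5854 ÷ 15.999 = 0.099093 mol
Divide by the smallest (0.074326 mol): C 1.000, H 1.667, O 1.333
Multiplying each by 3 gives whole numbers: C 3.00, H 5.00, O 4.00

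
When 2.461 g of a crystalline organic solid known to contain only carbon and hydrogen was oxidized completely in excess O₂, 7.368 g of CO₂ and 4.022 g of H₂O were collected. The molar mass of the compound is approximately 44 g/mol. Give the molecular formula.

mol C = 7.368 g CO₂ ÷ 44.009 g/mol = 0.16742 mol
mol H = 2 × 4.022 g H₂O ÷ 18.015 g/mol = 0.44652 mol
Divide by the smallest (0.16742 mol): C 1.000, H 2.667
Multiplying each by 3 gives whole numbers: C 3.00, H 8.00
Empirical formula: C3H8
Empirical-formula mass = 44.10 g/mol; 44 ÷ 44.10 ≈ 1, so the molecular formula is C3H8.

C3H8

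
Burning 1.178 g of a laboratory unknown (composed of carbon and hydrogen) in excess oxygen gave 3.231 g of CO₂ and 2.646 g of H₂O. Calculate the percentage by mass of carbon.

mol C = 3.231 g CO₂ ÷ 44.009 g/mol = 0.073417 mol
mol H = 2 × 2.646 g H₂O ÷ 18.015 g/mol = 0.29376 mol
mass % C = 0.88181 g ÷ 1.178 g × 100%

74.86%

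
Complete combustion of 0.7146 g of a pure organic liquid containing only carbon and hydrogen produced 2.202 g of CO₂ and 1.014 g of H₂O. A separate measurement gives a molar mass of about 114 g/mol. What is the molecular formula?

C8H18

mol C = 2.202 g CO₂ ÷ 44.009 g/mol = 0.050035 mol
mol H = 2 × 1.014 g H₂O ÷ 18.015 g/mol = 0.11257 mol
Divide by the smallest (0.050035 mol): C 1.000, H 2.250
Multiplying each by 4 gives whole numbers: C 4.00, H 9.00
Empirical formula: C4H9
Empirical-formula mass = 57.12 g/mol; 114 ÷ 57.12 ≈ 2, so the molecular formula is C8H18.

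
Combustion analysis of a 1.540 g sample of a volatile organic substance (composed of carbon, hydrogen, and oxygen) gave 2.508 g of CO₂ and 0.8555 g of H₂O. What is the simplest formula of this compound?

C6H10O5

mol C = 2.508 g CO₂ ÷ 44.009 g/mol = 0.056988 mol
mol H = 2 × 0.8555 g H₂O ÷ 18.015 g/mol = 0.094976 mol
mass O = 1.540 − (0.68449 + 0.095736) = 0.75978 g → mol O = 0.75978 ÷ 15.999 = 0.047489 mol
Divide by the smallest (0.047489 mol): C 1.200, H 2.000, O 1.000
Multiplying each by 5 gives whole numbers: C 6.00, H 10.00, O 5.00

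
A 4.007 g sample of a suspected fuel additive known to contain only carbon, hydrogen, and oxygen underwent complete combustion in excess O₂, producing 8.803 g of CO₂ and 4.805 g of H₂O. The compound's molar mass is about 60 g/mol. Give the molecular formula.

mol C = 8.803 g CO₂ ÷ 44.009 g/mol = 0.20003 mol
mol H = 2 × 4.805 g H₂O ÷ 18.015 g/mol = 0.53344 mol
mass O = 4.007 − (2.4025 + 0.53771) = 1.0668 g → mol O = 1.0668 ÷ 15.999 = 0.066677 mol
Divide by the smallest (0.066677 mol): C 3.000, H 8.000, O 1.000
Empirical formula: C3H8O
Empirical-formula mass = 60.10 g/mol; 60 ÷ 60.10 ≈ 1, so the molecular formula is C3H8O.

C3H8O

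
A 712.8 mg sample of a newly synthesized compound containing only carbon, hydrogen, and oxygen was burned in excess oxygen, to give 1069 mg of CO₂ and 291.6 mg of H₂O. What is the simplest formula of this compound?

mol C = 1.069 g CO₂ ÷ 44.009 g/mol = 0.024290 mol
mol H = 2 × 0.2916 g H₂O ÷ 18.015 g/mol = 0.032373 mol
mass O = 0.7128 − (0.29175 + 0.032632) = 0.38841 g → mol O = 0.38841 ÷ 15.999 = 0.024277 mol
Divide by the smallest (0.024277 mol): C 1.001, H 1.333, O 1.000
Multiplying each by 3 gives whole numbers: C 3.00, H 4.00, O 3.00

C3H4O3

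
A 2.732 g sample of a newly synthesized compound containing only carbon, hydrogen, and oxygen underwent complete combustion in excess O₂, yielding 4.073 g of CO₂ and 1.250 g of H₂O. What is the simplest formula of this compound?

C2H3O2

mol C = 4.073 g CO₂ ÷ 44.009 g/mol = 0.092549 mol
mol H = 2 × 1.250 g H₂O ÷ 18.015 g/mol = 0.13877 mol
mass O = 2.732 − (1.1116 + 0.13988) = 1.4805 g → mol O = 1.4805 ÷ 15.999 = 0.092538 mol
Divide by the smallest (0.092538 mol): C 1.000, H 1.500, O 1.000
Multiplying each by 2 gives whole numbers: C 2.00, H 3.00, O 2.00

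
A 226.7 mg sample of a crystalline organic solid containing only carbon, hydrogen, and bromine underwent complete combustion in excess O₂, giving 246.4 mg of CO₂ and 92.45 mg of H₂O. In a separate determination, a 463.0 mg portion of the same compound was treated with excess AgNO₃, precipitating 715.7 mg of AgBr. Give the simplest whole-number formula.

C6H11Br2

mol C = 0.2464 g CO₂ ÷ 44.009 g/mol = 0.0055989 mol
mol H = 2 × 0.09245 g H₂O ÷ 18.015 g/mol = 0.010264 mol
From the AgBr data: mol Br per gram of compound = (0.7157 ÷ 187.772) ÷ 0.4630 = 0.0082323 mol/g, so in the 0.2267 g combustion sample mol Br = 0.0018663 mol
Divide by the smallest (0.0018663 mol): C 3.000, H 5.500, Br 1.000
Multiplying each by 2 gives whole numbers: C 6.00, H 11.00, Br 2.00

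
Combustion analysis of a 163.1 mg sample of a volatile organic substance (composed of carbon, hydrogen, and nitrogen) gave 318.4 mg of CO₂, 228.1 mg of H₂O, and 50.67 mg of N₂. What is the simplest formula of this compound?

mol C = 0.3184 g CO₂ ÷ 44.009 g/mol = 0.0072349 mol
mol H = 2 × 0.2281 g H₂O ÷ 18.015 g/mol = 0.025323 mol
mol N = 2 × 0.05067 g N₂ ÷ 28.014 g/mol = 0.0036175 mol
Divide by the smallest (0.0036175 mol): C 2.000, H 7.000, N 1.000

C2H7N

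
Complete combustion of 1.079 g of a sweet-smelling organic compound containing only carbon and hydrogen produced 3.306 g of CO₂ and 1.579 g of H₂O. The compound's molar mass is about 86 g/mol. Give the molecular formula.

C6H14

mol C = 3.306 g CO₂ ÷ 44.009 g/mol = 0.075121 mol
mol H = 2 × 1.579 g H₂O ÷ 18.015 g/mol = 0.17530 mol
Divide by the smallest (0.075121 mol): C 1.000, H 2.334
Multiplying each by 3 gives whole numbers: C 3.00, H 7.00
Empirical formula: C3H7
Empirical-formula mass = 43.09 g/mol; 86 ÷ 43.09 ≈ 2, so the molecular formula is C6H14.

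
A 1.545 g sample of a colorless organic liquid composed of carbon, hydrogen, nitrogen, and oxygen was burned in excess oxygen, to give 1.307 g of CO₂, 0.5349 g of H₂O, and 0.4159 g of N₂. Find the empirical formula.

mol C = 1.307 g CO₂ ÷ 44.009 g/mol = 0.029698 mol
mol H = 2 × 0.5349 g H₂O ÷ 18.015 g/mol = 0.059384 mol
mol N = 2 × 0.4159 g N₂ ÷ 28.014 g/mol = 0.029692 mol
mass O = 1.545 − (0.35671 + 0.059859 + 0.41590) = 0.71253 g → mol O = 0.71253 ÷ 15.999 = 0.044536 mol
Divide by the smallest (0.029692 mol): C 1.000, H 2.000, N 1.000, O 1.500
Multiplying each by 2 gives whole numbers: C 2.00, H 4.00, N 2.00, O 3.00

C2H4N2O3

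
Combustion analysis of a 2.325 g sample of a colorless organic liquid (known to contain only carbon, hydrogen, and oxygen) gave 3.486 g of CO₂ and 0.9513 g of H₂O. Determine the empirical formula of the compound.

C3H4O3

mol C = 3.486 g CO₂ ÷ 44.009 g/mol = 0.079211 mol
mol H = 2 × 0.9513 g H₂O ÷ 18.015 g/mol = 0.10561 mol
mass O = 2.325 − (0.95140 + 0.10646) = 1.2671 g → mol O = 1.2671 ÷ 15.999 = 0.079201 mol
Divide by the smallest (0.079201 mol): C 1.000, H 1.333, O 1.000
Multiplying each by 3 gives whole numbers: C 3.00, H 4.00, O 3.00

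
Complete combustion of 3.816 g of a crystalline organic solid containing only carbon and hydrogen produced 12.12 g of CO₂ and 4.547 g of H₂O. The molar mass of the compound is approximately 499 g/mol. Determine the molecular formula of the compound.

C36H66

mol C = 12.12 g CO₂ ÷ 44.009 g/mol = 0.27540 mol
mol H = 2 × 4.547 g H₂O ÷ 18.015 g/mol = 0.50480 mol
Divide by the smallest (0.27540 mol): C 1.000, H 1.833
Multiplying each by 6 gives whole numbers: C 6.00, H 11.00
Empirical formula: C6H11
Empirical-formula mass = 83.15 g/mol; 499 ÷ 83.15 ≈ 6, so the molecular formula is C36H66.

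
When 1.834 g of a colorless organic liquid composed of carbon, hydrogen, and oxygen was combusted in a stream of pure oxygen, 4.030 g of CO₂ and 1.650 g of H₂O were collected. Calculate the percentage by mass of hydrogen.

10.07%

mol C = 4.030 g CO₂ ÷ 44.009 g/mol = 0.091572 mol
mol H = 2 × 1.650 g H₂O ÷ 18.015 g/mol = 0.18318 mol
mass O = 1.834 − (1.0999 + 0.18465) = 0.54948 g → mol O = 0.54948 ÷ 15.999 = 0.034345 mol
mass % H = 0.18465 g ÷ 1.834 g × 100%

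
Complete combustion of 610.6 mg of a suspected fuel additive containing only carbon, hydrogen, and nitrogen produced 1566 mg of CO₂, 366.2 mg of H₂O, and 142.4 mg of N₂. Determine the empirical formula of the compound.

mol C = 1.566 g CO₂ ÷ 44.009 g/mol = 0.035584 mol
mol H = 2 × 0.3662 g H₂O ÷ 18.015 g/mol = 0.040655 mol
mol N = 2 × 0.1424 g N₂ ÷ 28.014 g/mol = 0.010166 mol
Divide by the smallest (0.010166 mol): C 3.500, H 3.999, N 1.000
Multiplying each by 2 gives whole numbers: C 7.00, H 8.00, N 2.00

C7H8N2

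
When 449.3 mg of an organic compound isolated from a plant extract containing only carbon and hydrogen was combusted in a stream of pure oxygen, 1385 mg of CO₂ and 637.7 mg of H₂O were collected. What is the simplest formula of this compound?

C4H9

mol C = 1.385 g CO₂ ÷ 44.009 g/mol = 0.031471 mol
mol H = 2 × 0.6377 g H₂O ÷ 18.015 g/mol = 0.070797 mol
Divide by the smallest (0.031471 mol): C 1.000, H 2.250
Multiplying each by 4 gives whole numbers: C 4.00, H 9.00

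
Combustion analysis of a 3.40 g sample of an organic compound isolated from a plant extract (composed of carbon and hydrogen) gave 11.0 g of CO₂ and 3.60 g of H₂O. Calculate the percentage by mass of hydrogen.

mol C = 11.0 g CO₂ ÷ 44.009 g/mol = 0.2499 mol
mol H = 2 × 3.60 g H₂O ÷ 18.015 g/mol = 0.3997 mol
mass % H = 0.4029 g ÷ 3.40 g × 100%

11.8%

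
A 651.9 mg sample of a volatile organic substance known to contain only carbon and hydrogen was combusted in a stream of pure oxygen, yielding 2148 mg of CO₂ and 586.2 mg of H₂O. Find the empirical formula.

mol C = 2.148 g CO₂ ÷ 44.009 g/mol = 0.048808 mol
mol H = 2 × 0.5862 g H₂O ÷ 18.015 g/mol = 0.065079 mol
Divide by the smallest (0.048808 mol): C 1.000, H 1.333
Multiplying each by 3 gives whole numbers: C 3.00, H 4.00

C3H4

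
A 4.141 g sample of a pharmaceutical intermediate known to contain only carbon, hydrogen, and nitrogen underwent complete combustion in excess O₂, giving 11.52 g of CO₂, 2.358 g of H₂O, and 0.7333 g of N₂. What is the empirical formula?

mol C = 11.52 g CO₂ ÷ 44.009 g/mol = 0.26176 mol
mol H = 2 × 2.358 g H₂O ÷ 18.015 g/mol = 0.26178 mol
mol N = 2 × 0.7333 g N₂ ÷ 28.014 g/mol = 0.052352 mol
Divide by the smallest (0.052352 mol): C 5.000, H 5.000, N 1.000

C5H5N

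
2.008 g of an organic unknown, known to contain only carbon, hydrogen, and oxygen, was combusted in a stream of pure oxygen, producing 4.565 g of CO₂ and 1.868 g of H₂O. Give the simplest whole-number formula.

C3H6O

mol C = 4.565 g CO₂ ÷ 44.009 g/mol = 0.10373 mol
mol H = 2 × 1.868 g H₂O ÷ 18.015 g/mol = 0.20738 mol
mass O = 2.008 − (1.2459 + 0.20904) = 0.55307 g → mol O = 0.55307 ÷ 15.999 = 0.034569 mol
Divide by the smallest (0.034569 mol): C 3.001, H 5.999, O 1.000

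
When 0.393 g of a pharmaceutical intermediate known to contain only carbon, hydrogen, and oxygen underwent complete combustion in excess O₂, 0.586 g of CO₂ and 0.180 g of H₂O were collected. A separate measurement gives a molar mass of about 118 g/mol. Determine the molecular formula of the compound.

mol C = 0.586 g CO₂ ÷ 44.009 g/mol = 0.01332 mol
mol H = 2 × 0.180 g H₂O ÷ 18.015 g/mol = 0.01998 mol
mass O = 0.393 − (0.1599 + 0.02014) = 0.2129 g → mol O = 0.2129 ÷ 15.999 = 0.01331 mol
Divide by the smallest (0.01331 mol): C 1.001, H 1.502, O 1.000
Multiplying each by 2 gives whole numbers: C 2.00, H 3.00, O 2.00
Empirical formula: C2H3O2
Empirical-formula mass = 59.04 g/mol; 118 ÷ 59.04 ≈ 2, so the molecular formula is C4H6O4.

C4H6O4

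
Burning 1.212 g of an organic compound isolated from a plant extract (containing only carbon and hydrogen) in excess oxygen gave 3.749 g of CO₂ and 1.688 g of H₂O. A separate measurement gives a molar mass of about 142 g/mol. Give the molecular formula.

C10H22

mol C = 3.749 g CO₂ ÷ 44.009 g/mol = 0.085187 mol
mol H = 2 × 1.688 g H₂O ÷ 18.015 g/mol = 0.18740 mol
Divide by the smallest (0.085187 mol): C 1.000, H 2.200
Multiplying each by 5 gives whole numbers: C 5.00, H 11.00
Empirical formula: C5H11
Empirical-formula mass = 71.14 g/mol; 142 ÷ 71.14 ≈ 2, so the molecular formula is C10H22.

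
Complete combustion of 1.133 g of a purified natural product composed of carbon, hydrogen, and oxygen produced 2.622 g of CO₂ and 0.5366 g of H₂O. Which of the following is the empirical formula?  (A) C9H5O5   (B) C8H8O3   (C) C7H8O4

mol C = 2.622 g CO₂ ÷ 44.009 g/mol = 0.059579 mol
mol H = 2 × 0.5366 g H₂O ÷ 18.015 g/mol = 0.059573 mol
mass O = 1.133 − (0.71560 + 0.060049) = 0.35735 g → mol O = 0.35735 ÷ 15.999 = 0.022336 mol
Divide by the smallest (0.022336 mol): C 2.667, H 2.667, O 1.000
Multiplying each by 3 gives whole numbers: C 8.00, H 8.00, O 3.00

(B) C8H8O3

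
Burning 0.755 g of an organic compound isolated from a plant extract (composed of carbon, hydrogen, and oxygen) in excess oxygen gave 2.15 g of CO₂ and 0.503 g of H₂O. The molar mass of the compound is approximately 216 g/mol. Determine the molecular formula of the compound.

mol C = 2.15 g CO₂ ÷ 44.009 g/mol = 0.04885 mol
mol H = 2 × 0.503 g H₂O ÷ 18.015 g/mol = 0.05584 mol
mass O = 0.755 − (0.5868 + 0.05629) = 0.1119 g → mol O = 0.1119 ÷ 15.999 = 0.006996 mol
Divide by the smallest (0.006996 mol): C 6.983, H 7.982, O 1.000
Empirical formula: C7H8O
Empirical-formula mass = 108.14 g/mol; 216 ÷ 108.14 ≈ 2, so the molecular formula is C14H16O2.

C14H16O2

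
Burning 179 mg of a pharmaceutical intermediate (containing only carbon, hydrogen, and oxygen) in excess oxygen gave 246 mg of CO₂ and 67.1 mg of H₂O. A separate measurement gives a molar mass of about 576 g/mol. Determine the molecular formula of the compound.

mol C = 0.246 g CO₂ ÷ 44.009 g/mol = 0.005590 mol
mol H = 2 × 0.0671 g H₂O ÷ 18.015 g/mol = 0.007449 mol
mass O = 0.179 − (0.06714 + 0.007509) = 0.1044 g → mol O = 0.1044 ÷ 15.999 = 0.006522 mol
Divide by the smallest (0.005590 mol): C 1.000, H 1.333, O 1.167
Multiplying each by 6 gives whole numbers: C 6.00, H 8.00, O 7.00
Empirical formula: C6H8O7
Empirical-formula mass = 192.12 g/mol; 576 ÷ 192.12 ≈ 3, so the molecular formula is C18H24O21.

C18H24O21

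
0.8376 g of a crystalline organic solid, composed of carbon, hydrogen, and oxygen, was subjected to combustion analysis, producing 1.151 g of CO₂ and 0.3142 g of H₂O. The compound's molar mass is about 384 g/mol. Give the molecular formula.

C12H16O14

mol C = 1.151 g CO₂ ÷ 44.009 g/mol = 0.026154 mol
mol H = 2 × 0.3142 g H₂O ÷ 18.015 g/mol = 0.034882 mol
mass O = 0.8376 − (0.31413 + 0.035161) = 0.48831 g → mol O = 0.48831 ÷ 15.999 = 0.030521 mol
Divide by the smallest (0.026154 mol): C 1.000, H 1.334, O 1.167
Multiplying each by 6 gives whole numbers: C 6.00, H 8.00, O 7.00
Empirical formula: C6H8O7
Empirical-formula mass = 192.12 g/mol; 384 ÷ 192.12 ≈ 2, so the molecular formula is C12H16O14.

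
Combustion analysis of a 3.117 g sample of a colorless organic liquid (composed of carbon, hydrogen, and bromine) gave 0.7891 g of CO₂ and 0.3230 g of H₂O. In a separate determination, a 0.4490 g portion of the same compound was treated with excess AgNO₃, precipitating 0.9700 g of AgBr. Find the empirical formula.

CH2Br2

mol C = 0.7891 g CO₂ ÷ 44.009 g/mol = 0.017930 mol
mol H = 2 × 0.3230 g H₂O ÷ 18.015 g/mol = 0.035859 mol
From the AgBr data: mol Br per gram of compound = (0.9700 ÷ 187.772) ÷ 0.4490 = 0.011505 mol/g, so in the 3.117 g combustion sample mol Br = 0.035862 mol
Divide by the smallest (0.017930 mol): C 1.000, H 2.000, Br 2.000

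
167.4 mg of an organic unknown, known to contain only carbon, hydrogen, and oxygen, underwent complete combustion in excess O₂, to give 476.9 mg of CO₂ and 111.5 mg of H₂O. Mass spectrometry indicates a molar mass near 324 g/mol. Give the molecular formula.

mol C = 0.4769 g CO₂ ÷ 44.009 g/mol = 0.010836 mol
mol H = 2 × 0.1115 g H₂O ÷ 18.015 g/mol = 0.012379 mol
mass O = 0.1674 − (0.13016 + 0.012478) = 0.024766 g → mol O = 0.024766 ÷ 15.999 = 0.0015480 mol
Divide by the smallest (0.0015480 mol): C 7.000, H 7.997, O 1.000
Empirical formula: C7H8O
Empirical-formula mass = 108.14 g/mol; 324 ÷ 108.14 ≈ 3, so the molecular formula is C21H24O3.

C21H24O3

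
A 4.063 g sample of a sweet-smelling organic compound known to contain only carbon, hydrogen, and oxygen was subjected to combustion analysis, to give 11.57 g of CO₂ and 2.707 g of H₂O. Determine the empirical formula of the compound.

mol C = 11.57 g CO₂ ÷ 44.009 g/mol = 0.26290 mol
mol H = 2 × 2.707 g H₂O ÷ 18.015 g/mol = 0.30053 mol
mass O = 4.063 − (3.1577 + 0.30293) = 0.60237 g → mol O = 0.60237 ÷ 15.999 = 0.037650 mol
Divide by the smallest (0.037650 mol): C 6.983, H 7.982, O 1.000

C7H8O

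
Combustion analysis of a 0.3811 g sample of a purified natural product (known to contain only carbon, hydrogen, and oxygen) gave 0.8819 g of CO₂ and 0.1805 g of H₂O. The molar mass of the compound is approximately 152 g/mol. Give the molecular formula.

C8H8O3

mol C = 0.8819 g CO₂ ÷ 44.009 g/mol = 0.020039 mol
mol H = 2 × 0.1805 g H₂O ÷ 18.015 g/mol = 0.020039 mol
mass O = 0.3811 − (0.24069 + 0.020199) = 0.12021 g → mol O = 0.12021 ÷ 15.999 = 0.0075137 mol
Divide by the smallest (0.0075137 mol): C 2.667, H 2.667, O 1.000
Multiplying each by 3 gives whole numbers: C 8.00, H 8.00, O 3.00
Empirical formula: C8H8O3
Empirical-formula mass = 152.15 g/mol; 152 ÷ 152.15 ≈ 1, so the molecular formula is C8H8O3.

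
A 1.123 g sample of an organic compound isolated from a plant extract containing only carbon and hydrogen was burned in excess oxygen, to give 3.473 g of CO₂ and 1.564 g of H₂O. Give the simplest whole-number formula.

C5H11

mol C = 3.473 g CO₂ ÷ 44.009 g/mol = 0.078916 mol
mol H = 2 × 1.564 g H₂O ÷ 18.015 g/mol = 0.17363 mol
Divide by the smallest (0.078916 mol): C 1.000, H 2.200
Multiplying each by 5 gives whole numbers: C 5.00, H 11.00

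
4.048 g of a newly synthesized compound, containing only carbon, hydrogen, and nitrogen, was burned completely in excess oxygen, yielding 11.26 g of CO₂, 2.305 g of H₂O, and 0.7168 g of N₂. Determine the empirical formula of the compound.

mol C = 11.26 g CO₂ ÷ 44.009 g/mol = 0.25586 mol
mol H = 2 × 2.305 g H₂O ÷ 18.015 g/mol = 0.25590 mol
mol N = 2 × 0.7168 g N₂ ÷ 28.014 g/mol = 0.051174 mol
Divide by the smallest (0.051174 mol): C 5.000, H 5.001, N 1.000

C5H5N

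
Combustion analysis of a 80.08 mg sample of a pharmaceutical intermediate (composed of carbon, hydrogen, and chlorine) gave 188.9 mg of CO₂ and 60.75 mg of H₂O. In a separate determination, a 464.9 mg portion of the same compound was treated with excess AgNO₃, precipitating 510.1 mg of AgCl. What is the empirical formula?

C7H11Cl

mol C = 0.1889 g CO₂ ÷ 44.009 g/mol = 0.0042923 mol
mol H = 2 × 0.06075 g H₂O ÷ 18.015 g/mol = 0.0067444 mol
From the AgCl data: mol Cl per gram of compound = (0.5101 ÷ 143.318) ÷ 0.4649 = 0.0076559 mol/g, so in the 0.08008 g combustion sample mol Cl = 0.00061308 mol
Divide by the smallest (0.00061308 mol): C 7.001, H 11.001, Cl 1.000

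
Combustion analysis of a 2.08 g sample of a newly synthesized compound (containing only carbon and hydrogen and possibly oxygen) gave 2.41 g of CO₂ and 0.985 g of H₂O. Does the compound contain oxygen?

mol C = 2.41 g CO₂ ÷ 44.009 g/mol = 0.05476 mol
mol H = 2 × 0.985 g H₂O ÷ 18.015 g/mol = 0.1094 mol
C and H account for only 0.7680 g of the 2.08 g sample; the remaining 1.312 g must be oxygen.

yes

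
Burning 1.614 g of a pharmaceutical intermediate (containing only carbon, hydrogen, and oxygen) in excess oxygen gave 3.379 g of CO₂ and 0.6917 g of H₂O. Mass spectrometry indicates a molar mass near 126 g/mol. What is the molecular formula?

C6H6O3

mol C = 3.379 g CO₂ ÷ 44.009 g/mol = 0.076780 mol
mol H = 2 × 0.6917 g H₂O ÷ 18.015 g/mol = 0.076792 mol
mass O = 1.614 − (0.92220 + 0.077406) = 0.61439 g → mol O = 0.61439 ÷ 15.999 = 0.038402 mol
Divide by the smallest (0.038402 mol): C 1.999, H 2.000, O 1.000
Empirical formula: C2H2O
Empirical-formula mass = 42.04 g/mol; 126 ÷ 42.04 ≈ 3, so the molecular formula is C6H6O3.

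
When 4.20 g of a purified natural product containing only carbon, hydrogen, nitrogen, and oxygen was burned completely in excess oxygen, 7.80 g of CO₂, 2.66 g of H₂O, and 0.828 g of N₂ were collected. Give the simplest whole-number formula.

mol C = 7.80 g CO₂ ÷ 44.009 g/mol = 0.1772 mol
mol H = 2 × 2.66 g H₂O ÷ 18.015 g/mol = 0.2953 mol
mol N = 2 × 0.828 g N₂ ÷ 28.014 g/mol = 0.05911 mol
mass O = 4.20 − (2.129 + 0.2977 + 0.8280) = 0.9455 g → mol O = 0.9455 ÷ 15.999 = 0.05910 mol
Divide by the smallest (0.05910 mol): C 2.999, H 4.997, N 1.000, O 1.000

C3H5NO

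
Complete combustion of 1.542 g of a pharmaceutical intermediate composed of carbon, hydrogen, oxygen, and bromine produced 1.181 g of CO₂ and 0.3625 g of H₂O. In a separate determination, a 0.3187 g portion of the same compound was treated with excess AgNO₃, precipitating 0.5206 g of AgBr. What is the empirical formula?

C4H6Br2O

mol C = 1.181 g CO₂ ÷ 44.009 g/mol = 0.026835 mol
mol H = 2 × 0.3625 g H₂O ÷ 18.015 g/mol = 0.040244 mol
From the AgBr data: mol Br per gram of compound = (0.5206 ÷ 187.772) ÷ 0.3187 = 0.0086994 mol/g, so in the 1.542 g combustion sample mol Br = 0.013415 mol
mass O = 1.542 − (0.32232 + 0.040566 + 1.0719) = 0.10724 g → mol O = 0.10724 ÷ 15.999 = 0.0067028 mol
Divide by the smallest (0.0067028 mol): C 4.004, H 6.004, Br 2.001, O 1.000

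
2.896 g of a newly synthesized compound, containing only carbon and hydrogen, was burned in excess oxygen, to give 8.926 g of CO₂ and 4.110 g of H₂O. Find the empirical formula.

C4H9

mol C = 8.926 g CO₂ ÷ 44.009 g/mol = 0.20282 mol
mol H = 2 × 4.110 g H₂O ÷ 18.015 g/mol = 0.45629 mol
Divide by the smallest (0.20282 mol): C 1.000, H 2.250
Multiplying each by 4 gives whole numbers: C 4.00, H 9.00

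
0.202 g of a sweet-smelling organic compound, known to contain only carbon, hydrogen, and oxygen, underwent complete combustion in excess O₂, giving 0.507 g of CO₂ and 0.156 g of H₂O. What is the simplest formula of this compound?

mol C = 0.507 g CO₂ ÷ 44.009 g/mol = 0.01152 mol
mol H = 2 × 0.156 g H₂O ÷ 18.015 g/mol = 0.01732 mol
mass O = 0.202 − (0.1384 + 0.01746) = 0.04617 g → mol O = 0.04617 ÷ 15.999 = 0.002886 mol
Divide by the smallest (0.002886 mol): C 3.992, H 6.001, O 1.000

C4H6O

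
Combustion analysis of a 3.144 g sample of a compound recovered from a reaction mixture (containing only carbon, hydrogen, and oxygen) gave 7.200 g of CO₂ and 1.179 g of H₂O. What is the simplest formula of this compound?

mol C = 7.200 g CO₂ ÷ 44.009 g/mol = 0.16360 mol
mol H = 2 × 1.179 g H₂O ÷ 18.015 g/mol = 0.13089 mol
mass O = 3.144 − (1.9650 + 0.13194) = 1.0470 g → mol O = 1.0470 ÷ 15.999 = 0.065443 mol
Divide by the smallest (0.065443 mol): C 2.500, H 2.000, O 1.000
Multiplying each by 2 gives whole numbers: C 5.00, H 4.00, O 2.00

C5H4O2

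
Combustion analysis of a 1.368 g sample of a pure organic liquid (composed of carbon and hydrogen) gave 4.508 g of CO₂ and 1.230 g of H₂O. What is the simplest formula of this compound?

C3H4

mol C = 4.508 g CO₂ ÷ 44.009 g/mol = 0.10243 mol
mol H = 2 × 1.230 g H₂O ÷ 18.015 g/mol = 0.13655 mol
Divide by the smallest (0.10243 mol): C 1.000, H 1.333
Multiplying each by 3 gives whole numbers: C 3.00, H 4.00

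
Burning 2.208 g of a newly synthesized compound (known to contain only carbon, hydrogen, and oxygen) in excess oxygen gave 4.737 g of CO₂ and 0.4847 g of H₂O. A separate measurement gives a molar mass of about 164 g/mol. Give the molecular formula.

C8H4O4

mol C = 4.737 g CO₂ ÷ 44.009 g/mol = 0.10764 mol
mol H = 2 × 0.4847 g H₂O ÷ 18.015 g/mol = 0.053811 mol
mass O = 2.208 − (1.2928 + 0.054241) = 0.86093 g → mol O = 0.86093 ÷ 15.999 = 0.053811 mol
Divide by the smallest (0.053811 mol): C 2.000, H 1.000, O 1.000
Empirical formula: C2HO
Empirical-formula mass = 41.03 g/mol; 164 ÷ 41.03 ≈ 4, so the molecular formula is C8H4O4.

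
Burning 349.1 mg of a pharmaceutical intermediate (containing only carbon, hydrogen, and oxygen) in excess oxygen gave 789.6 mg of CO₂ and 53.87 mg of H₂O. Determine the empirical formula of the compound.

mol C = 0.7896 g CO₂ ÷ 44.009 g/mol = 0.017942 mol
mol H = 2 × 0.05387 g H₂O ÷ 18.015 g/mol = 0.0059806 mol
mass O = 0.3491 − (0.21550 + 0.0060284) = 0.12757 g → mol O = 0.12757 ÷ 15.999 = 0.0079738 mol
Divide by the smallest (0.0059806 mol): C 3.000, H 1.000, O 1.333
Multiplying each by 3 gives whole numbers: C 9.00, H 3.00, O 4.00

C9H3O4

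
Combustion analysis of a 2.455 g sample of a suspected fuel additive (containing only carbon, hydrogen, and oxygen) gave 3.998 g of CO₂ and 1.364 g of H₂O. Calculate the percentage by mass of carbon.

mol C = 3.998 g CO₂ ÷ 44.009 g/mol = 0.090845 mol
mol H = 2 × 1.364 g H₂O ÷ 18.015 g/mol = 0.15143 mol
mass O = 2.455 − (1.0911 + 0.15264) = 1.2112 g → mol O = 1.2112 ÷ 15.999 = 0.075706 mol
mass % C = 1.0911 g ÷ 2.455 g × 100%

44.45%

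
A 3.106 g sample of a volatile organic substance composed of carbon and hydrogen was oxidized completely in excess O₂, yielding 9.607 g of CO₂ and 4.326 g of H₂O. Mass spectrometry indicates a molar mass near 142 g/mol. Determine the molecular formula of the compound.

C10H22

mol C = 9.607 g CO₂ ÷ 44.009 g/mol = 0.21830 mol
mol H = 2 × 4.326 g H₂O ÷ 18.015 g/mol = 0.48027 mol
Divide by the smallest (0.21830 mol): C 1.000, H 2.200
Multiplying each by 5 gives whole numbers: C 5.00, H 11.00
Empirical formula: C5H11
Empirical-formula mass = 71.14 g/mol; 142 ÷ 71.14 ≈ 2, so the molecular formula is C10H22.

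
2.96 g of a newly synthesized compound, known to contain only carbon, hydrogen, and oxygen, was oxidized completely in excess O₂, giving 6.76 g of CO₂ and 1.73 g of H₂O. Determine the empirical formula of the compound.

C8H10O3

mol C = 6.76 g CO₂ ÷ 44.009 g/mol = 0.1536 mol
mol H = 2 × 1.73 g H₂O ÷ 18.015 g/mol = 0.1921 mol
mass O = 2.96 − (1.845 + 0.1936) = 0.9215 g → mol O = 0.9215 ÷ 15.999 = 0.05759 mol
Divide by the smallest (0.05759 mol): C 2.667, H 3.335, O 1.000
Multiplying each by 3 gives whole numbers: C 8.00, H 10.00, O 3.00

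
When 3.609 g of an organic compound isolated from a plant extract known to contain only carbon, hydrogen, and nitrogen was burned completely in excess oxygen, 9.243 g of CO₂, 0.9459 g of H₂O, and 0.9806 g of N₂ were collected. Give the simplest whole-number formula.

C6H3N2

mol C = 9.243 g CO₂ ÷ 44.009 g/mol = 0.21003 mol
mol H = 2 × 0.9459 g H₂O ÷ 18.015 g/mol = 0.10501 mol
mol N = 2 × 0.9806 g N₂ ÷ 28.014 g/mol = 0.070008 mol
Divide by the smallest (0.070008 mol): C 3.000, H 1.500, N 1.000
Multiplying each by 2 gives whole numbers: C 6.00, H 3.00, N 2.00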